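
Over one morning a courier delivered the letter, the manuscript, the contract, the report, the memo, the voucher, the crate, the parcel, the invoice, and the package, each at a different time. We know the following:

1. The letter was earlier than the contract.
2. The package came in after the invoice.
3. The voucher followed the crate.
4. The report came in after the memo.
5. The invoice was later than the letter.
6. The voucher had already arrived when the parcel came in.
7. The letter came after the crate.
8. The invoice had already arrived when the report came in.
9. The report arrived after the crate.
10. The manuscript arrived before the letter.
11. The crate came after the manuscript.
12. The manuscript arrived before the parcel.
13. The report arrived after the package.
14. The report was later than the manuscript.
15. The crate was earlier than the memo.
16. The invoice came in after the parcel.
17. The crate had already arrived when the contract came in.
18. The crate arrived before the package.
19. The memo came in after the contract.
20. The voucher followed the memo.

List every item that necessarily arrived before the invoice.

the contract, the crate, the letter, the manuscript, the memo, the parcel, the voucher

Directly stated before the invoice: the letter and the parcel.
The contract reaches the invoice via the contract → the memo → the voucher → the parcel → the invoice.
The crate reaches the invoice via the crate → the letter → the invoice.
The manuscript reaches the invoice via the manuscript → the parcel → the invoice.
Likewise the memo and the voucher each reach the invoice by chaining the stated constraints.
No chain forces the report (or any of the others) ahead of the invoice.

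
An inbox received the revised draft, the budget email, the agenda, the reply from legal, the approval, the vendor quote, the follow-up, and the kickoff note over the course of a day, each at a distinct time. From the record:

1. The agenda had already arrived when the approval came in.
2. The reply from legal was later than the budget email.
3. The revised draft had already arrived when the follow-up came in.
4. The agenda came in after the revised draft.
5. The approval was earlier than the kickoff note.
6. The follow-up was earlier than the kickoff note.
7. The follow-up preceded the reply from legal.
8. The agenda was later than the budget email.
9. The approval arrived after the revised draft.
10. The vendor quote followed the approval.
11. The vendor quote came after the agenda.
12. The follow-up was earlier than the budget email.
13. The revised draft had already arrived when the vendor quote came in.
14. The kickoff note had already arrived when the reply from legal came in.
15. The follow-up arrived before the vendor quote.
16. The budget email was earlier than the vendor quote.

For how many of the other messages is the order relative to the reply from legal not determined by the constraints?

Forced before the reply from legal: the agenda, the approval, the budget email, the follow-up, the kickoff note, and the revised draft.
That leaves the vendor quote with no forced order relative to the reply from legal — 1.

1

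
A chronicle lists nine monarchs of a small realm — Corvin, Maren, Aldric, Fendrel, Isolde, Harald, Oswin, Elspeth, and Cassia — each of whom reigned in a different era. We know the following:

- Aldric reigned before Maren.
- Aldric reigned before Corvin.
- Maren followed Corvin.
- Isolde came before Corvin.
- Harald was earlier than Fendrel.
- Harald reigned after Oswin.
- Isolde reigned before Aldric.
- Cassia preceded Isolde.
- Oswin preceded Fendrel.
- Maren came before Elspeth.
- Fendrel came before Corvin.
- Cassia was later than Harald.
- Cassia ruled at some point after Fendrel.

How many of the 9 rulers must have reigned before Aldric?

5

Directly stated before Aldric: Isolde.
Cassia reaches Aldric via Cassia → Isolde → Aldric.
Fendrel reaches Aldric via Fendrel → Cassia → Isolde → Aldric.
Harald reaches Aldric via Harald → Cassia → Isolde → Aldric.
Likewise Oswin reaches Aldric by chaining the stated constraints.
That's Cassia, Fendrel, Harald, Isolde, and Oswin — 5 in all.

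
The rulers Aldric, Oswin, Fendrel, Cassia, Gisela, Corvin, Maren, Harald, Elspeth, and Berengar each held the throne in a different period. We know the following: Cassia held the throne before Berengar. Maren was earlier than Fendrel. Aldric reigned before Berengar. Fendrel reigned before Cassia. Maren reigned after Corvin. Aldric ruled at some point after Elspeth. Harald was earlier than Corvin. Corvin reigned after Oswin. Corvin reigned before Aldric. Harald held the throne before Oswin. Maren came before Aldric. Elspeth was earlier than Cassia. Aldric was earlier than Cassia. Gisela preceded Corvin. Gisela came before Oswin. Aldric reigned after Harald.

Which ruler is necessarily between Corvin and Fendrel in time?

Tracing the constraints gives Corvin → Maren → Fendrel, so Maren sits after Corvin and before Fendrel.
No other ruler is forced both after Corvin and before Fendrel.

Maren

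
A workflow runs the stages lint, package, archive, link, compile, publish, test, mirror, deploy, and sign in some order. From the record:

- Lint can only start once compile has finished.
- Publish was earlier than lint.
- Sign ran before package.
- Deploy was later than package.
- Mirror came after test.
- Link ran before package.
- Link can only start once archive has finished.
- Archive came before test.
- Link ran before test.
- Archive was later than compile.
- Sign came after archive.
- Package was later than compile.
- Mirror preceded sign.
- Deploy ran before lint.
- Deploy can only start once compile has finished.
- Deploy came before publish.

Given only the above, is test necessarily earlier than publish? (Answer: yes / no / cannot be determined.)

Chain the constraints: test → mirror → sign → package → deploy → publish. Each link is directly stated, so test comes before publish.

yes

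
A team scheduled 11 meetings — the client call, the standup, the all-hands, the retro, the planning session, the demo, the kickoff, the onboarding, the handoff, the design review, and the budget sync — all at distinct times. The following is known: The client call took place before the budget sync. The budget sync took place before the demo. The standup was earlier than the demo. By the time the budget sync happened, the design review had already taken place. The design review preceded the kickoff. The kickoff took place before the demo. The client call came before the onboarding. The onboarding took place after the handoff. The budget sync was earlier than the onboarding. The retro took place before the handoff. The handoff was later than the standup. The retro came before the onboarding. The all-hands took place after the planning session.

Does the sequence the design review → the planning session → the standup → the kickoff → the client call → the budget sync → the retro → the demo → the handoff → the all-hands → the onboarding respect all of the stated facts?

Check each stated constraint against the proposed order — e.g. the client call is ahead of the onboarding; the planning session is ahead of the all-hands. Every pair is in the required order; nothing is violated.

yes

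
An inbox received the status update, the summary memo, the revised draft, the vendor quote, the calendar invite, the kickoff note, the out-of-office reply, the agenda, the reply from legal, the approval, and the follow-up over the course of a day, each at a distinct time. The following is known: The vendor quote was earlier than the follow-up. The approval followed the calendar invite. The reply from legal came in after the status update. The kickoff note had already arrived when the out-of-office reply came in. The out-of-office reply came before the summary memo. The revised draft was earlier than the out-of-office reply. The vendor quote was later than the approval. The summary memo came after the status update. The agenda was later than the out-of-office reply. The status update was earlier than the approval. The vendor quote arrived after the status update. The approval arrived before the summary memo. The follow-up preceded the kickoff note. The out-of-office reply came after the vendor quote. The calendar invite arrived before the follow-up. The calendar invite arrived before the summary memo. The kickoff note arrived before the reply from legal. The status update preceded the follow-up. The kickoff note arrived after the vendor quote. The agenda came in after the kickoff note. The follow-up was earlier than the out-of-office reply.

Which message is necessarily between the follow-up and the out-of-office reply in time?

the kickoff note

Tracing the constraints gives the follow-up → the kickoff note → the out-of-office reply, so the kickoff note sits after the follow-up and before the out-of-office reply.
No other message is forced both after the follow-up and before the out-of-office reply.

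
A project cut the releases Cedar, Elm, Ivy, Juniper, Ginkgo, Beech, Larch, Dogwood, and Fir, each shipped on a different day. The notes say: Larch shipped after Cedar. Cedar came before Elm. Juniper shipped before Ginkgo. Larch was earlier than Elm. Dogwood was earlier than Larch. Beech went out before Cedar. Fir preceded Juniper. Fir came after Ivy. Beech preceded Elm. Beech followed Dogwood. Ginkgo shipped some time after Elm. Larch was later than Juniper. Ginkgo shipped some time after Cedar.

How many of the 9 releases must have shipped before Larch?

Directly stated before Larch: Cedar, Dogwood, and Juniper.
Beech reaches Larch via Beech → Cedar → Larch.
Fir reaches Larch via Fir → Juniper → Larch.
Ivy reaches Larch via Ivy → Fir → Juniper → Larch.
No chain forces Ginkgo (or any of the others) ahead of Larch.
That's Beech, Cedar, Dogwood, Fir, Ivy, and Juniper — 6 in all.

6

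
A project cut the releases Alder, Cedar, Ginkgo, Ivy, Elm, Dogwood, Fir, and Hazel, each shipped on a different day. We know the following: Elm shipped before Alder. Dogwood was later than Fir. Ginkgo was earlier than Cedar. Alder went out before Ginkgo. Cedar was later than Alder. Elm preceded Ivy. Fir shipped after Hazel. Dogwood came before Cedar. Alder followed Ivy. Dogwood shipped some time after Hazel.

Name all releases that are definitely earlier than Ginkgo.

Directly stated before Ginkgo: Alder.
Elm reaches Ginkgo via Elm → Alder → Ginkgo.
Ivy reaches Ginkgo via Ivy → Alder → Ginkgo.
No chain forces Cedar (or any of the others) ahead of Ginkgo.

Alder, Elm, Ivy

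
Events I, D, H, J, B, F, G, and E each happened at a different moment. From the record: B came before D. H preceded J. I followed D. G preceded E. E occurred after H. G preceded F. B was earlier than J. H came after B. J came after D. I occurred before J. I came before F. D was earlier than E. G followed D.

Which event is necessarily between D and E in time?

Tracing the constraints gives D → G → E, so G sits after D and before E.
No other event is forced both after D and before E.

G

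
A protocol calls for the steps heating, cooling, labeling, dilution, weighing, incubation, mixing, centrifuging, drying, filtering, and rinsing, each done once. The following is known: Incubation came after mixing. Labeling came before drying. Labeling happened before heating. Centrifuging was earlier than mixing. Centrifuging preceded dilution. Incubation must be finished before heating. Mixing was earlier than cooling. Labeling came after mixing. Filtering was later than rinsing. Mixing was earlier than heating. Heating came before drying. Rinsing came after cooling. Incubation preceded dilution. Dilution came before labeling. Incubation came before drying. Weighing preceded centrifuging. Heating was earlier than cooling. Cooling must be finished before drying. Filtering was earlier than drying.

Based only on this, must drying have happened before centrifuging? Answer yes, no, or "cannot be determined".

Tracing the constraints gives centrifuging → mixing → incubation → drying, so centrifuging must come before drying.
That means drying cannot be before centrifuging.

no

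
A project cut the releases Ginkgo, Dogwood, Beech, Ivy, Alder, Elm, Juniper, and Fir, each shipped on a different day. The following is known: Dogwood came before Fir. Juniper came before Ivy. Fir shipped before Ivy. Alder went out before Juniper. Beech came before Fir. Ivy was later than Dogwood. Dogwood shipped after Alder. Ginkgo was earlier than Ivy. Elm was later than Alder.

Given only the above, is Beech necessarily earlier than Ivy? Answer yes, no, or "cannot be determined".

yes

Chain the constraints: Beech → Fir → Ivy. Each link is directly stated, so Beech comes before Ivy.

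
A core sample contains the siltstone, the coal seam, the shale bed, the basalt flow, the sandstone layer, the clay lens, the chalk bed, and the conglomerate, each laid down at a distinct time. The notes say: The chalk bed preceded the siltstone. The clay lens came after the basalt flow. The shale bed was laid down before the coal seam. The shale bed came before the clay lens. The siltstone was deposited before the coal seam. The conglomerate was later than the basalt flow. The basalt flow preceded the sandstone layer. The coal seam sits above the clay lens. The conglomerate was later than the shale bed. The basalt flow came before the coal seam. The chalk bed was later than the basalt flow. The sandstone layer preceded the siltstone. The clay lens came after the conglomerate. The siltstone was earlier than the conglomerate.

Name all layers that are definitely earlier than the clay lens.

the basalt flow, the chalk bed, the conglomerate, the sandstone layer, the shale bed, the siltstone

Directly stated before the clay lens: the basalt flow, the conglomerate, and the shale bed.
The chalk bed reaches the clay lens via the chalk bed → the siltstone → the conglomerate → the clay lens.
The sandstone layer reaches the clay lens via the sandstone layer → the siltstone → the conglomerate → the clay lens.
The siltstone reaches the clay lens via the siltstone → the conglomerate → the clay lens.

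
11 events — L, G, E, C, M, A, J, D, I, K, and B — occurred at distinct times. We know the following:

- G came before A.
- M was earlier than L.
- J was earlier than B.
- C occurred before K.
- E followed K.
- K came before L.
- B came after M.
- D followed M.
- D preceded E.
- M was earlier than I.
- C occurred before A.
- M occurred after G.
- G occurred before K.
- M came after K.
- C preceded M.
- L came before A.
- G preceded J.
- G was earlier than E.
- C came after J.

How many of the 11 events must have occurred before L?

5

Directly stated before L: K and M.
C reaches L via C → K → L.
G reaches L via G → K → L.
J reaches L via J → C → K → L.
No chain forces E (or any of the others) ahead of L.
That's C, G, J, K, and M — 5 in all.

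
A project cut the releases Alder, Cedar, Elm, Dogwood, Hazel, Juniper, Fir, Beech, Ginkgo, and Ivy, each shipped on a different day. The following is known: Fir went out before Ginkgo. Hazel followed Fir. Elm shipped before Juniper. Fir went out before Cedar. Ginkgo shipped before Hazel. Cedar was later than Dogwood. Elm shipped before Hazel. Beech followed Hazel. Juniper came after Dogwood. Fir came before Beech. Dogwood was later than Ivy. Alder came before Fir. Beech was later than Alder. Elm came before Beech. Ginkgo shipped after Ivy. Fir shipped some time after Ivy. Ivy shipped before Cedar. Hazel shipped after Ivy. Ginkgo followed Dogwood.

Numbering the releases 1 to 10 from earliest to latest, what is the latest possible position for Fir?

Fir must come before Beech, Cedar, Ginkgo, and Hazel — 4 releases forced after it.
Everything else can be placed before Fir in some valid order, so Fir can sit as late as position 10 − 4 = 6.

6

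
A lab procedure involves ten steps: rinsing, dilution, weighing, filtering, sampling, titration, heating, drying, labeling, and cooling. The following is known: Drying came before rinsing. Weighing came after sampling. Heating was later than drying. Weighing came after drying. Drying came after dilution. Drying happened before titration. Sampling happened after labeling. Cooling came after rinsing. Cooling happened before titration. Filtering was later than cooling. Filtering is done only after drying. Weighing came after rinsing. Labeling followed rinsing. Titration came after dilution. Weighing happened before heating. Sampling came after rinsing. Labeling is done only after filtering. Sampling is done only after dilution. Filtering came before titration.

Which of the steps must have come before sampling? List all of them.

cooling, dilution, drying, filtering, labeling, rinsing

Directly stated before sampling: dilution, labeling, and rinsing.
Cooling reaches sampling via cooling → filtering → labeling → sampling.
Drying reaches sampling via drying → rinsing → sampling.
Filtering reaches sampling via filtering → labeling → sampling.
No chain forces weighing (or any of the others) ahead of sampling.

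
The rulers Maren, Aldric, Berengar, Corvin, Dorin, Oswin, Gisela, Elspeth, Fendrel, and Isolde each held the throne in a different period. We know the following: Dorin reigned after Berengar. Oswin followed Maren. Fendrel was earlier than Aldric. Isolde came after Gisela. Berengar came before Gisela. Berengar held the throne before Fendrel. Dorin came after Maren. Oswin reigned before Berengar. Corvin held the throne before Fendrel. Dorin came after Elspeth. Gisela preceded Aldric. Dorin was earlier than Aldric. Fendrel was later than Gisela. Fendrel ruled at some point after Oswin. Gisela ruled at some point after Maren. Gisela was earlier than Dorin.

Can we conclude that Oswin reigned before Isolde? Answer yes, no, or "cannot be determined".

yes

Chain the constraints: Oswin → Berengar → Gisela → Isolde. Each link is directly stated, so Oswin comes before Isolde.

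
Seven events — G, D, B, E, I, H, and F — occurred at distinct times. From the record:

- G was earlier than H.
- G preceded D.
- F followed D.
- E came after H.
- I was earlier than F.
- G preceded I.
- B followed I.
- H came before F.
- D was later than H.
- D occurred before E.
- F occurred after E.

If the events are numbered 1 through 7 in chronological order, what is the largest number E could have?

6

E must come before F — 1 event forced after it.
Everything else can be placed before E in some valid order, so E can sit as late as position 7 − 1 = 6.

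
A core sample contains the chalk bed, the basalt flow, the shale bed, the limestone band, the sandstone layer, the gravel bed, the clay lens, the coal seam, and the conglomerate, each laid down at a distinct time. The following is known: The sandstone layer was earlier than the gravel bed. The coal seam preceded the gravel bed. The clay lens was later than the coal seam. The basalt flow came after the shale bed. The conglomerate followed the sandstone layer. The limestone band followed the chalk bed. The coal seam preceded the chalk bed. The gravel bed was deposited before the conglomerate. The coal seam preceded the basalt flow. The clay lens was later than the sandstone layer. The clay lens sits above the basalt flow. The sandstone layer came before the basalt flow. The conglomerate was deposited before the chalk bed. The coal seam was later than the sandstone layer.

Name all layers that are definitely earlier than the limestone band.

Directly stated before the limestone band: the chalk bed.
The coal seam reaches the limestone band via the coal seam → the chalk bed → the limestone band.
The conglomerate reaches the limestone band via the conglomerate → the chalk bed → the limestone band.
The gravel bed reaches the limestone band via the gravel bed → the conglomerate → the chalk bed → the limestone band.
Likewise the sandstone layer reaches the limestone band by chaining the stated constraints.
No chain forces the basalt flow (or any of the others) ahead of the limestone band.

the chalk bed, the coal seam, the conglomerate, the gravel bed, the sandstone layer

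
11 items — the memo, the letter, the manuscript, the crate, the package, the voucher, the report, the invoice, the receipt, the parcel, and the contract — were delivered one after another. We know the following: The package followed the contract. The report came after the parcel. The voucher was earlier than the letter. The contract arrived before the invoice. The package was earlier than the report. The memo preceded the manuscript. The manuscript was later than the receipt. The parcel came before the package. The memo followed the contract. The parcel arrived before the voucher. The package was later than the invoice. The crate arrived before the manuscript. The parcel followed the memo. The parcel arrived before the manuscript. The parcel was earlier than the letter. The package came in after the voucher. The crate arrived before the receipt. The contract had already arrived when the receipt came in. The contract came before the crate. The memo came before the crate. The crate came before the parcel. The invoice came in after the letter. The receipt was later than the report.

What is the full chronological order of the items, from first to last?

the contract, the memo, the crate, the parcel, the voucher, the letter, the invoice, the package, the report, the receipt, the manuscript

The constraints fix every adjacent pair, so only one ordering works:
the contract → the memo → the crate → the parcel → the voucher → the letter → the invoice → the package → the report → the receipt → the manuscript.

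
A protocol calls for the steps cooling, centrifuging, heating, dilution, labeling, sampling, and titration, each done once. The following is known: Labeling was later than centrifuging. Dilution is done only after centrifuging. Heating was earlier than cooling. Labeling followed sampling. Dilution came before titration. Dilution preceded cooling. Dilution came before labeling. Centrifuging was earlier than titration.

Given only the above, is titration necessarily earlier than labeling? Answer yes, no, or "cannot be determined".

No chain of stated constraints runs from titration to labeling, and none runs from labeling to titration either.
So the relative order of titration and labeling is not fixed by the given facts.

cannot be determined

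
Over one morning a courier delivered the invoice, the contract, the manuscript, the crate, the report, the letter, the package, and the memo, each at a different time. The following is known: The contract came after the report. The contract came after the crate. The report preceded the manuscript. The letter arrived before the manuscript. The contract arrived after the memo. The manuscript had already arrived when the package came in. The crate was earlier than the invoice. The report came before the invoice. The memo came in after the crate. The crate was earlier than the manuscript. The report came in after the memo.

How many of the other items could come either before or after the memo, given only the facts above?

Forced before the memo: the crate; forced after the memo: the contract, the invoice, the manuscript, the package, and the report.
That leaves the letter with no forced order relative to the memo — 1.

1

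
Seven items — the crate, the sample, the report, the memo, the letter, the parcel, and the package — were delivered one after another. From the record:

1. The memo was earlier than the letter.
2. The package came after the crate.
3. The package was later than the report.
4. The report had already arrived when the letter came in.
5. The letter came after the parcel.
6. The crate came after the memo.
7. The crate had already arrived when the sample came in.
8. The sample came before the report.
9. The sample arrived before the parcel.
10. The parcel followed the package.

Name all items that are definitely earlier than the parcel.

Directly stated before the parcel: the package and the sample.
The crate reaches the parcel via the crate → the sample → the parcel.
The memo reaches the parcel via the memo → the crate → the sample → the parcel.
The report reaches the parcel via the report → the package → the parcel.
No chain forces the letter ahead of the parcel.

the crate, the memo, the package, the report, the sample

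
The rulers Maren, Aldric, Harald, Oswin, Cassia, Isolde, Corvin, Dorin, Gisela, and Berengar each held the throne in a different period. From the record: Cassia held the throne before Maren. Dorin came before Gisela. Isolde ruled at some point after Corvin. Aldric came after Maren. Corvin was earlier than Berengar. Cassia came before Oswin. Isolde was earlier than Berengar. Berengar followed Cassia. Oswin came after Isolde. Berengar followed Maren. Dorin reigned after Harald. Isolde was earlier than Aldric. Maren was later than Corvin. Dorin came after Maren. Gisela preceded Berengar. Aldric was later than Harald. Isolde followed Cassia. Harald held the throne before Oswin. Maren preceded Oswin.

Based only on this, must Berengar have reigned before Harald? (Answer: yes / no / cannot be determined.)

no

Tracing the constraints gives Harald → Dorin → Gisela → Berengar, so Harald must come before Berengar.
That means Berengar cannot be before Harald.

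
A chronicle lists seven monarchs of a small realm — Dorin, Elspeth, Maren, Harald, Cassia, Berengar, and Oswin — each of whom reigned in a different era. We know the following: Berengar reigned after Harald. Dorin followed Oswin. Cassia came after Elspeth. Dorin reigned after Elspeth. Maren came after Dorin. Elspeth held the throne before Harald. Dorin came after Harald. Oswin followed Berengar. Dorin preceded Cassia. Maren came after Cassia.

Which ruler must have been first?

Elspeth has a chain of constraints placing them before every other ruler, so Elspeth must be first.

Elspeth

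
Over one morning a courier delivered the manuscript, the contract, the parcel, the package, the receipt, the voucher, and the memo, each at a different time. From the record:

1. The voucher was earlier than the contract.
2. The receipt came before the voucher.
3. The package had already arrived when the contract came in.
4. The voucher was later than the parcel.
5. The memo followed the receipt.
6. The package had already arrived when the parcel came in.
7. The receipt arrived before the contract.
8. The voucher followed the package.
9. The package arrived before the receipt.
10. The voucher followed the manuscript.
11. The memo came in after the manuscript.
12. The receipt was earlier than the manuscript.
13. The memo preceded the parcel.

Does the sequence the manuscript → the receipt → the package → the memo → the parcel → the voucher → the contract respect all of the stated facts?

The constraints require the receipt before the manuscript, but in the proposed sequence the manuscript appears ahead of the receipt. That one violation is enough.

no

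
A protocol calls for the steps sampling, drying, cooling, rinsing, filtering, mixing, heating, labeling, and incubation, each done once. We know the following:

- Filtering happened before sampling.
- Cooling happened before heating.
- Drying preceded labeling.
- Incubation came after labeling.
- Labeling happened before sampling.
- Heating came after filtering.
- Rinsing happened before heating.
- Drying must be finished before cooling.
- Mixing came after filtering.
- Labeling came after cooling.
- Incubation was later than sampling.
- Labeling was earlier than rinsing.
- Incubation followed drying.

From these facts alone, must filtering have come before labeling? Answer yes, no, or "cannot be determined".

No chain of stated constraints runs from filtering to labeling, and none runs from labeling to filtering either.
So the relative order of filtering and labeling is not fixed by the given facts.

cannot be determined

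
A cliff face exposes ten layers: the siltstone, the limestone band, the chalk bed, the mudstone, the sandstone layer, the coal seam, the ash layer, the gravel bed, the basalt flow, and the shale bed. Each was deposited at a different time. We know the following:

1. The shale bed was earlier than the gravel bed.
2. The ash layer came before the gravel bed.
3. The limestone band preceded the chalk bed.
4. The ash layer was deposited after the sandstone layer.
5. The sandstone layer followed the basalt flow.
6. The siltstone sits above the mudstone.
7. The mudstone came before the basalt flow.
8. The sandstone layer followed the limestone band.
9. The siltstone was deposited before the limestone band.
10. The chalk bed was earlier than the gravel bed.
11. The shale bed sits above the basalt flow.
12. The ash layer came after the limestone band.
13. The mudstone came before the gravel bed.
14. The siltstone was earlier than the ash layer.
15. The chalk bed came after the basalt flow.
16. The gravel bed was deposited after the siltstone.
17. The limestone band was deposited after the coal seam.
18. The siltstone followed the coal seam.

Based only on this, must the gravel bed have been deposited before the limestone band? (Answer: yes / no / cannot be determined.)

Tracing the constraints gives the limestone band → the chalk bed → the gravel bed, so the limestone band must come before the gravel bed.
That means the gravel bed cannot be before the limestone band.

no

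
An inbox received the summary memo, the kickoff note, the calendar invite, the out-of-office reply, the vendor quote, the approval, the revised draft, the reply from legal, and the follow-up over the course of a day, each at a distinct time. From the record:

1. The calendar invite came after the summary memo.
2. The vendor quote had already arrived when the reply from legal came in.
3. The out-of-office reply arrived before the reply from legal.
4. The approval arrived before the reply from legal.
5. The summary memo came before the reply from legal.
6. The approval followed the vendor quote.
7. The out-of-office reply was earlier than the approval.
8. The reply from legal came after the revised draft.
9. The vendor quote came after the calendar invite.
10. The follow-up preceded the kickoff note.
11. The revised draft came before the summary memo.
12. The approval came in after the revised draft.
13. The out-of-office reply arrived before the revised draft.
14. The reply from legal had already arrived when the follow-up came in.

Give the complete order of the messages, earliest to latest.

the out-of-office reply, the revised draft, the summary memo, the calendar invite, the vendor quote, the approval, the reply from legal, the follow-up, the kickoff note

The constraints fix every adjacent pair, so only one ordering works:
the out-of-office reply → the revised draft → the summary memo → the calendar invite → the vendor quote → the approval → the reply from legal → the follow-up → the kickoff note.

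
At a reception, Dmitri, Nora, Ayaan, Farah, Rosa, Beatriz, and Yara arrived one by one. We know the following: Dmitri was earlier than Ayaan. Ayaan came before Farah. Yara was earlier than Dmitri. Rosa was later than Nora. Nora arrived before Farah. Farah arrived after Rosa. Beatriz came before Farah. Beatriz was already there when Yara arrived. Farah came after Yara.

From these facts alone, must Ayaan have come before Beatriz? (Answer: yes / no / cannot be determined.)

Tracing the constraints gives Beatriz → Yara → Dmitri → Ayaan, so Beatriz must come before Ayaan.
That means Ayaan cannot be before Beatriz.

no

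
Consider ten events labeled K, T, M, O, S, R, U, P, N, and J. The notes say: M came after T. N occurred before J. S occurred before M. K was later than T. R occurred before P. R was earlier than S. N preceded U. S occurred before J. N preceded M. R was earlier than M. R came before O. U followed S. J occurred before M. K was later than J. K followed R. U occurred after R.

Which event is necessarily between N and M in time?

Tracing the constraints gives N → J → M, so J sits after N and before M.
No other event is forced both after N and before M.

J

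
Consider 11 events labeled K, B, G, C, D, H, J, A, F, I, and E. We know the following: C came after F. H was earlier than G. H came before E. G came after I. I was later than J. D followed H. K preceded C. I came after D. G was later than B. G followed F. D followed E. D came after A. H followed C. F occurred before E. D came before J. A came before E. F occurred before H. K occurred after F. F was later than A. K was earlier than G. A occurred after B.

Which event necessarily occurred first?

B

B has a chain of constraints placing it before every other event, so B must be first.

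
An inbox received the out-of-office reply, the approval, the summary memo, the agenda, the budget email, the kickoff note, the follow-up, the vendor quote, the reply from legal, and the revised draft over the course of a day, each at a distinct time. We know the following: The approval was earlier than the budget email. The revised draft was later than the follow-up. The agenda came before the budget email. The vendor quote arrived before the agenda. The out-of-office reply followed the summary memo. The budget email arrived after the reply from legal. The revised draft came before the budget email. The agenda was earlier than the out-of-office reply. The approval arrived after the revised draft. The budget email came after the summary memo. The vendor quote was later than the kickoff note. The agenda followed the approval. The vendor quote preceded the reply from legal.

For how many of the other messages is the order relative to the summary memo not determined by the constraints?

7

Forced after the summary memo: the budget email and the out-of-office reply.
That leaves the agenda, the approval, the follow-up, the kickoff note, the reply from legal, the revised draft, and the vendor quote with no forced order relative to the summary memo — 7.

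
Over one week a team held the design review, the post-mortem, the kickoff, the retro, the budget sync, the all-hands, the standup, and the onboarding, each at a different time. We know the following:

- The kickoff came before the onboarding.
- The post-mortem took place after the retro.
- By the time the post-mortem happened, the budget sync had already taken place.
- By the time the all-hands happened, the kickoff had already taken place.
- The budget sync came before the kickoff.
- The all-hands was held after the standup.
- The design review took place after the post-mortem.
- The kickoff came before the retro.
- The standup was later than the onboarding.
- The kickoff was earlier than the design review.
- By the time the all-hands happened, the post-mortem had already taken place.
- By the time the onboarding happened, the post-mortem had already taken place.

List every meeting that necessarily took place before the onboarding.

Directly stated before the onboarding: the kickoff and the post-mortem.
The budget sync reaches the onboarding via the budget sync → the post-mortem → the onboarding.
The retro reaches the onboarding via the retro → the post-mortem → the onboarding.
No chain forces the design review (or any of the others) ahead of the onboarding.

the budget sync, the kickoff, the post-mortem, the retro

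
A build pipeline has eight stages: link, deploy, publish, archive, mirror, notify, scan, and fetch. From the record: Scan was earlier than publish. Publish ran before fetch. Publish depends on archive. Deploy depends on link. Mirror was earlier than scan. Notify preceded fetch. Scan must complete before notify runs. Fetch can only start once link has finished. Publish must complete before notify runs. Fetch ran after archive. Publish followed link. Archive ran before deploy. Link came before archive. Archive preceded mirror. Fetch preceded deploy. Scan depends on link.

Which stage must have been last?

Every other stage has a chain of constraints placing it before deploy, so deploy is last.

deploy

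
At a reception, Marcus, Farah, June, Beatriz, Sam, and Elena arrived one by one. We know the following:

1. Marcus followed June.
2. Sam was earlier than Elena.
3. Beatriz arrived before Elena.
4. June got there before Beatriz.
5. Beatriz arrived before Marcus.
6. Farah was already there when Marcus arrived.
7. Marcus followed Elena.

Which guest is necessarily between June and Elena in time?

Beatriz

Tracing the constraints gives June → Beatriz → Elena, so Beatriz sits after June and before Elena.
No other guest is forced both after June and before Elena.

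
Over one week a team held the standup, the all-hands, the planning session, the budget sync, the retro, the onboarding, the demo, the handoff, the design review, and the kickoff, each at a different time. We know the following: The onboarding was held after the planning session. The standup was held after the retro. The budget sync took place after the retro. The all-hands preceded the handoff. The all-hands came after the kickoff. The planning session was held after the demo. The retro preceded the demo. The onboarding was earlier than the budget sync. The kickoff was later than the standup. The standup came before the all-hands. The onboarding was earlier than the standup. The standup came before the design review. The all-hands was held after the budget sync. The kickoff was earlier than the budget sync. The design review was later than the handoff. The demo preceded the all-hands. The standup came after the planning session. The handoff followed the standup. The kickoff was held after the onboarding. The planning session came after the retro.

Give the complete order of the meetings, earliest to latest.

The constraints fix every adjacent pair, so only one ordering works:
the retro → the demo → the planning session → the onboarding → the standup → the kickoff → the budget sync → the all-hands → the handoff → the design review.

the retro, the demo, the planning session, the onboarding, the standup, the kickoff, the budget sync, the all-hands, the handoff, the design review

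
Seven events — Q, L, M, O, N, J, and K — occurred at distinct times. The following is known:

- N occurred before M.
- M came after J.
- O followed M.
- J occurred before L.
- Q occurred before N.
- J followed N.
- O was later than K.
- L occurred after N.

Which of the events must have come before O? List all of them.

J, K, M, N, Q

Directly stated before O: K and M.
J reaches O via J → M → O.
N reaches O via N → M → O.
Q reaches O via Q → N → M → O.
No chain forces L ahead of O.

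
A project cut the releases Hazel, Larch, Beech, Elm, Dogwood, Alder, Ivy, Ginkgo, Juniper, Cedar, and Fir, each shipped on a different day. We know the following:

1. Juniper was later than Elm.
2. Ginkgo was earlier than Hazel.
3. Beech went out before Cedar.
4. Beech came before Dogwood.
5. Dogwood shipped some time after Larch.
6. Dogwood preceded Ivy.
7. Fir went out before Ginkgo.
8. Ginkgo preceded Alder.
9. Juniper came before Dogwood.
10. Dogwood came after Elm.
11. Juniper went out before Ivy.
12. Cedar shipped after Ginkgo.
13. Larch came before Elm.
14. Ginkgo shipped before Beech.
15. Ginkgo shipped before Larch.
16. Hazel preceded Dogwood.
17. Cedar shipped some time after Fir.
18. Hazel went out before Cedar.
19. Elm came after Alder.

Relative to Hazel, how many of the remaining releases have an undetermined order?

Forced before Hazel: Fir and Ginkgo; forced after Hazel: Cedar, Dogwood, and Ivy.
That leaves Alder, Beech, Elm, Juniper, and Larch with no forced order relative to Hazel — 5.

5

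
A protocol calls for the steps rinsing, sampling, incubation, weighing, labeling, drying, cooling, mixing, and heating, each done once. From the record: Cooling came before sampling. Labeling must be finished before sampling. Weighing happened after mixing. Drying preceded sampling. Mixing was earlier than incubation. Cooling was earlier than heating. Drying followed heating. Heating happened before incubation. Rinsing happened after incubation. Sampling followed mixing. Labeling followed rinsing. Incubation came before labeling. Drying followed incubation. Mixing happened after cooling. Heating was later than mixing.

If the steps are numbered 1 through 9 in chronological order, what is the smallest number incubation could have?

Cooling, heating, and mixing must all come before incubation — 3 forced predecessors.
Nothing else is forced ahead of incubation, so its earliest slot is position 3 + 1 = 4.

4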